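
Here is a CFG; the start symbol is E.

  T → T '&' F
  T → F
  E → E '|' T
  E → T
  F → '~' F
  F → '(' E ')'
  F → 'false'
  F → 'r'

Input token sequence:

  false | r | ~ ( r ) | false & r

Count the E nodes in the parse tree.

[E [E [E [E [T [F false]]] | [T [F r]]] | [T [F ~ [F ( [E [T [F r]]] )]]]] | [T [T [F false]] & [F r]]]

5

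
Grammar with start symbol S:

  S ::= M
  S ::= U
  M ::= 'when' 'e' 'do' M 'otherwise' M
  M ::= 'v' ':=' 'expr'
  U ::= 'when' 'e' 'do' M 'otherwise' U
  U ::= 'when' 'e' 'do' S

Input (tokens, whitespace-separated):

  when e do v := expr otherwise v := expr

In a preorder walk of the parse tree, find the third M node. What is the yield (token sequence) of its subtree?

v := expr

[S [M when e do [M v := expr] otherwise [M v := expr]]]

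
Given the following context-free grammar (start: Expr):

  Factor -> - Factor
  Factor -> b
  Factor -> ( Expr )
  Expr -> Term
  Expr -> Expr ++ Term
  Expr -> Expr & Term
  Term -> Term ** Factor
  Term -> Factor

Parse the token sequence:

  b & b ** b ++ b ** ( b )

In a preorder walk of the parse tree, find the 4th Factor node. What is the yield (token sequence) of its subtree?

[Expr [Expr [Expr [Term [Factor b]]] & [Term [Term [Factor b]] ** [Factor b]]] ++ [Term [Term [Factor b]] ** [Factor ( [Expr [Term [Factor b]]] )]]]

b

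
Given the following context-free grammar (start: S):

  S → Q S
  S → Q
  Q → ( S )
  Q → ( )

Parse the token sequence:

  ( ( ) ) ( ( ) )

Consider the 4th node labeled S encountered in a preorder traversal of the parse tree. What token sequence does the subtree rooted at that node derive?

( )

[S [Q ( [S [Q ( )]] )] [S [Q ( [S [Q ( )]] )]]]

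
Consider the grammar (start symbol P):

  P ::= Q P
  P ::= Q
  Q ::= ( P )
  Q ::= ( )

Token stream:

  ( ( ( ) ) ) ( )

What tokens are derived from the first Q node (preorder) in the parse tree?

[P [Q ( [P [Q ( [P [Q ( )]] )]] )] [P [Q ( )]]]

( ( ( ) ) )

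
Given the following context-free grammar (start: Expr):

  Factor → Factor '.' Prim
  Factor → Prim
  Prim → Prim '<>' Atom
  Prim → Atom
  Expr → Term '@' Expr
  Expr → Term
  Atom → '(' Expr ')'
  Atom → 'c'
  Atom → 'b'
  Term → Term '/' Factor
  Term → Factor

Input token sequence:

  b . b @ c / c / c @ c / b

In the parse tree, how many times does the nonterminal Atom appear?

[Expr [Term [Factor [Factor [Prim [Atom b]]] . [Prim [Atom b]]]] @ [Expr [Term [Term [Term [Factor [Prim [Atom c]]]] / [Factor [Prim [Atom c]]]] / [Factor [Prim [Atom c]]]] @ [Expr [Term [Term [Factor [Prim [Atom c]]]] / [Factor [Prim [Atom b]]]]]]]

7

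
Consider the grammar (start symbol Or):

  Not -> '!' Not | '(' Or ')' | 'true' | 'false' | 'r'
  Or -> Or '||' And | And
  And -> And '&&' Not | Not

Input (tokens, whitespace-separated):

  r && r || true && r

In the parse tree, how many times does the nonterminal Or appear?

[Or [Or [And [And [Not r]] && [Not r]]] || [And [And [Not true]] && [Not r]]]

2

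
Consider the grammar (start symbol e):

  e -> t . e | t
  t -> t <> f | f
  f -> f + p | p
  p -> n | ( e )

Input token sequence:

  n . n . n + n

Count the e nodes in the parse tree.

3

[e [t [f [p n]]] . [e [t [f [p n]]] . [e [t [f [f [p n]] + [p n]]]]]]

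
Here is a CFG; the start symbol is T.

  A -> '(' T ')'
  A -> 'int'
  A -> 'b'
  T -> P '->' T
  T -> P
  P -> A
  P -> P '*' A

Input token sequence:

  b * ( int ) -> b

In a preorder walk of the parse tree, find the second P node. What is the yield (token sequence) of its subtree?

[T [P [P [A b]] * [A ( [T [P [A int]]] )]] -> [T [P [A b]]]]

b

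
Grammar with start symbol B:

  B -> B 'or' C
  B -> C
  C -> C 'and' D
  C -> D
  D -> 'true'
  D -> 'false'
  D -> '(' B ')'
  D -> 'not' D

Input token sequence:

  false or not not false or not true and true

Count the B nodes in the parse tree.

3

[B [B [B [C [D false]]] or [C [D not [D not [D false]]]]] or [C [C [D not [D true]]] and [D true]]]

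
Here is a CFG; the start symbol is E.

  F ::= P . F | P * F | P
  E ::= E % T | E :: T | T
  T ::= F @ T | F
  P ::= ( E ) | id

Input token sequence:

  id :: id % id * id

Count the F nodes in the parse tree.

[E [E [E [T [F [P id]]]] :: [T [F [P id]]]] % [T [F [P id] * [F [P id]]]]]

4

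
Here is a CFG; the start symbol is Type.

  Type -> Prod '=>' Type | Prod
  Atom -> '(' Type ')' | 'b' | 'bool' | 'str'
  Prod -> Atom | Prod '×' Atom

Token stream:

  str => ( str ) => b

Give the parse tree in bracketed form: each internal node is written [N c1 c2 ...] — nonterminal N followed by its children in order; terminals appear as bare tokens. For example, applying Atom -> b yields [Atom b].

[Type [Prod [Atom str]] => [Type [Prod [Atom ( [Type [Prod [Atom str]]] )]] => [Type [Prod [Atom b]]]]]

Type
Prod => Type
Atom => Type
str => Type
str => Prod => Type
str => Atom => Type
str => ( Type ) => Type
str => ( Prod ) => Type
str => ( Atom ) => Type
str => ( str ) => Type
str => ( str ) => Prod
str => ( str ) => Atom
str => ( str ) => b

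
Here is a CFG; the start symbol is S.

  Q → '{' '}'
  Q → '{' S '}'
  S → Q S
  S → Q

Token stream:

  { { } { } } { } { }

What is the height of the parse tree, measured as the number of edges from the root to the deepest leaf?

[S [Q { [S [Q { }] [S [Q { }]]] }] [S [Q { }] [S [Q { }]]]]

5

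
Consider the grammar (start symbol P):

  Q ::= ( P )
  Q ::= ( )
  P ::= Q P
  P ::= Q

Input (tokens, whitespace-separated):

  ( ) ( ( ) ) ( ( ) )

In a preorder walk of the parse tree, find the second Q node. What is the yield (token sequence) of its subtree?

[P [Q ( )] [P [Q ( [P [Q ( )]] )] [P [Q ( [P [Q ( )]] )]]]]

( ( ) )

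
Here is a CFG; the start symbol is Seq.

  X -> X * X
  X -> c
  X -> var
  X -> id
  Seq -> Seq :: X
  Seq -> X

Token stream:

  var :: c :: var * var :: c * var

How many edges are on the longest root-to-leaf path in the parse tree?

5

[Seq [Seq [Seq [Seq [X var]] :: [X c]] :: [X [X var] * [X var]]] :: [X [X c] * [X var]]]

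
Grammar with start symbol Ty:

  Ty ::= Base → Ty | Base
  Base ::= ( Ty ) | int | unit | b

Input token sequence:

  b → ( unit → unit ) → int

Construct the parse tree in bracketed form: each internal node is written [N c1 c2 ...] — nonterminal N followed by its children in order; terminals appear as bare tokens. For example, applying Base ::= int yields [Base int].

[Ty [Base b] → [Ty [Base ( [Ty [Base unit] → [Ty [Base unit]]] )] → [Ty [Base int]]]]

Ty
Base → Ty
b → Ty
b → Base → Ty
b → ( Ty ) → Ty
b → ( Base → Ty ) → Ty
b → ( unit → Ty ) → Ty
b → ( unit → Base ) → Ty
b → ( unit → unit ) → Ty
b → ( unit → unit ) → Base
b → ( unit → unit ) → int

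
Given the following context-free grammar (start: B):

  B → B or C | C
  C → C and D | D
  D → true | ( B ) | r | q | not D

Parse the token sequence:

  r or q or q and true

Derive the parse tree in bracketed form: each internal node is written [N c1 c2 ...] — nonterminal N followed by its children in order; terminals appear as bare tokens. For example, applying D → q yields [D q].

[B [B [B [C [D r]]] or [C [D q]]] or [C [C [D q]] and [D true]]]

B
B or C
B or C or C
C or C or C
D or C or C
r or C or C
r or D or C
r or q or C
r or q or C and D
r or q or D and D
r or q or q and D
r or q or q and true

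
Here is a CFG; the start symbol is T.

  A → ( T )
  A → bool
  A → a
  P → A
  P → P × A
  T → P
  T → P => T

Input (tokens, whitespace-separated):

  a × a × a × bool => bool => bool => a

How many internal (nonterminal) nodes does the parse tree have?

18

[T [P [P [P [P [A a]] × [A a]] × [A a]] × [A bool]] => [T [P [A bool]] => [T [P [A bool]] => [T [P [A a]]]]]]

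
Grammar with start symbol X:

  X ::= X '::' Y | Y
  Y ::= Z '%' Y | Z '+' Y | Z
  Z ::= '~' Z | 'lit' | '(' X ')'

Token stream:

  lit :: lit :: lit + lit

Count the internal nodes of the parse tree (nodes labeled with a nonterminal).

[X [X [X [Y [Z lit]]] :: [Y [Z lit]]] :: [Y [Z lit] + [Y [Z lit]]]]

11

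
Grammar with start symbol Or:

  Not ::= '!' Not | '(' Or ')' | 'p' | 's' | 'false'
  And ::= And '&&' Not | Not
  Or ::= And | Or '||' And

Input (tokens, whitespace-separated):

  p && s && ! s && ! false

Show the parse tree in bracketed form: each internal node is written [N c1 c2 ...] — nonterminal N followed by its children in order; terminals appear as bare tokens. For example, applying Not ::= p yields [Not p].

Or
And
And && Not
And && Not && Not
And && Not && Not && Not
Not && Not && Not && Not
p && Not && Not && Not
p && s && Not && Not
p && s && ! Not && Not
p && s && ! s && Not
p && s && ! s && ! Not
p && s && ! s && ! false

[Or [And [And [And [And [Not p]] && [Not s]] && [Not ! [Not s]]] && [Not ! [Not false]]]]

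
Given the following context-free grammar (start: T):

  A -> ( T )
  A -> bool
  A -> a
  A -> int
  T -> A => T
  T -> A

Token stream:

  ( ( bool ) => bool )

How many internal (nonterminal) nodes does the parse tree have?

[T [A ( [T [A ( [T [A bool]] )] => [T [A bool]]] )]]

8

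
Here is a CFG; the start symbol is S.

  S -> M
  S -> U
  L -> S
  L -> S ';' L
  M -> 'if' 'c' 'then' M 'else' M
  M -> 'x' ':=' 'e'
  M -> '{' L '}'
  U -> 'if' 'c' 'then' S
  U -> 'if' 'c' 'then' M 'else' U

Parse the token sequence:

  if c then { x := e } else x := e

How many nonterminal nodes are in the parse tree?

[S [M if c then [M { [L [S [M x := e]]] }] else [M x := e]]]

7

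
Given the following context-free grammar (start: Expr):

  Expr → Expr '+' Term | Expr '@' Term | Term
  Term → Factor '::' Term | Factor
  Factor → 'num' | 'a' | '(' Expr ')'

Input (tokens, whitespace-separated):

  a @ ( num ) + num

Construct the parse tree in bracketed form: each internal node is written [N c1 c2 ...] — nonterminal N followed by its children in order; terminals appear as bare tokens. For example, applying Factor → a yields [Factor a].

Expr
Expr + Term
Expr @ Term + Term
Term @ Term + Term
Factor @ Term + Term
a @ Term + Term
a @ Factor + Term
a @ ( Expr ) + Term
a @ ( Term ) + Term
a @ ( Factor ) + Term
a @ ( num ) + Term
a @ ( num ) + Factor
a @ ( num ) + num

[Expr [Expr [Expr [Term [Factor a]]] @ [Term [Factor ( [Expr [Term [Factor num]]] )]]] + [Term [Factor num]]]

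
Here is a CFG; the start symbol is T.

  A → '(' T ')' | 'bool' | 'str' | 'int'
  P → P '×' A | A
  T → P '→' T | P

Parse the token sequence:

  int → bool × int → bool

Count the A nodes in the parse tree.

4

[T [P [A int]] → [T [P [P [A bool]] × [A int]] → [T [P [A bool]]]]]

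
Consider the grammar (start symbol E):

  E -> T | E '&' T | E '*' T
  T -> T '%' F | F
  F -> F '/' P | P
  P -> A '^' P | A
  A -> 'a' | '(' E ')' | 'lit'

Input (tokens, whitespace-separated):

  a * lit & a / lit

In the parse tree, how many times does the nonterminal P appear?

[E [E [E [T [F [P [A a]]]]] * [T [F [P [A lit]]]]] & [T [F [F [P [A a]]] / [P [A lit]]]]]

4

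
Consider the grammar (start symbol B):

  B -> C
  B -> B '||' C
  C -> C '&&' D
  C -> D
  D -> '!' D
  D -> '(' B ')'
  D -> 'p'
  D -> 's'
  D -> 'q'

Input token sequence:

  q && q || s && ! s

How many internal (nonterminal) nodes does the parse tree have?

[B [B [C [C [D q]] && [D q]]] || [C [C [D s]] && [D ! [D s]]]]

11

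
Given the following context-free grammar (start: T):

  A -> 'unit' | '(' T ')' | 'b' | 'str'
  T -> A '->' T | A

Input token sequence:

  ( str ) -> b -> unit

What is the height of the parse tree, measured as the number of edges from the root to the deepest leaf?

4

[T [A ( [T [A str]] )] -> [T [A b] -> [T [A unit]]]]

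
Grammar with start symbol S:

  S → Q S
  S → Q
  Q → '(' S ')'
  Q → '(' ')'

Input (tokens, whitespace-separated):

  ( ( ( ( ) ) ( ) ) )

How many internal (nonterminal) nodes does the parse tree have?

[S [Q ( [S [Q ( [S [Q ( [S [Q ( )]] )] [S [Q ( )]]] )]] )]]

10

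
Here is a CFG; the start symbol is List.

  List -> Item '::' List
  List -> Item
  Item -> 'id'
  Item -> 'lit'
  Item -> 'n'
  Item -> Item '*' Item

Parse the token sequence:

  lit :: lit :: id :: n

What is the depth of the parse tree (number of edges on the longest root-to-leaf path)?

5

[List [Item lit] :: [List [Item lit] :: [List [Item id] :: [List [Item n]]]]]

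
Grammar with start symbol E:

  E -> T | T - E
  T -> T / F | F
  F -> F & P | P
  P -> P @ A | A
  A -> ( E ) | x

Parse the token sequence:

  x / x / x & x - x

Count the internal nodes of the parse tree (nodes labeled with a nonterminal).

[E [T [T [T [F [P [A x]]]] / [F [P [A x]]]] / [F [F [P [A x]]] & [P [A x]]]] - [E [T [F [P [A x]]]]]]

21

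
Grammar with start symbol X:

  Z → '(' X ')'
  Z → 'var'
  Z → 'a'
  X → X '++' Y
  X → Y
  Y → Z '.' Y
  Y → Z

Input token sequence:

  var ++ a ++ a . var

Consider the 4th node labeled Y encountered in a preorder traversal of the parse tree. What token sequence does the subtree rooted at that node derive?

var

[X [X [X [Y [Z var]]] ++ [Y [Z a]]] ++ [Y [Z a] . [Y [Z var]]]]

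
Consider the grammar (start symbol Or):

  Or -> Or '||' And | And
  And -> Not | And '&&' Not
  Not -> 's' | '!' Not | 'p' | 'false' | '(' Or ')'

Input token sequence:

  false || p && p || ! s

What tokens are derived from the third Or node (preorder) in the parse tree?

[Or [Or [Or [And [Not false]]] || [And [And [Not p]] && [Not p]]] || [And [Not ! [Not s]]]]

false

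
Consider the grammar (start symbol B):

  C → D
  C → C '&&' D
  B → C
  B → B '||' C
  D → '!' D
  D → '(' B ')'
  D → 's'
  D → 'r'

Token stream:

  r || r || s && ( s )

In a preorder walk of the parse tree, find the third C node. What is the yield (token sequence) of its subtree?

s && ( s )

[B [B [B [C [D r]]] || [C [D r]]] || [C [C [D s]] && [D ( [B [C [D s]]] )]]]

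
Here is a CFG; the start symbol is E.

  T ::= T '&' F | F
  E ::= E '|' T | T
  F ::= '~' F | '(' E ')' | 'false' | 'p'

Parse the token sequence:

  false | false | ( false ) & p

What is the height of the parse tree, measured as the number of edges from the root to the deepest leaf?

7

[E [E [E [T [F false]]] | [T [F false]]] | [T [T [F ( [E [T [F false]]] )]] & [F p]]]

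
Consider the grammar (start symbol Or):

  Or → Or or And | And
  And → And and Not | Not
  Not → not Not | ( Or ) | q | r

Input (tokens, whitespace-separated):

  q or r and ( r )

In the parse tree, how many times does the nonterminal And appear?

[Or [Or [And [Not q]]] or [And [And [Not r]] and [Not ( [Or [And [Not r]]] )]]]

4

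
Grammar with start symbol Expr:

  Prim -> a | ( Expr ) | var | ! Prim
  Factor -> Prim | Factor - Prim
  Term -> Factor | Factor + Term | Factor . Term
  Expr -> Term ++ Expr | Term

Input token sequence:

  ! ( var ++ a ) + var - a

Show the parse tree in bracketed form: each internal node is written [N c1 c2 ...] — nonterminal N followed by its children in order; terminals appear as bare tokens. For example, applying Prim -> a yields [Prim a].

Expr
Term
Factor + Term
Prim + Term
! Prim + Term
! ( Expr ) + Term
! ( Term ++ Expr ) + Term
! ( Factor ++ Expr ) + Term
! ( Prim ++ Expr ) + Term
! ( var ++ Expr ) + Term
! ( var ++ Term ) + Term
! ( var ++ Factor ) + Term
! ( var ++ Prim ) + Term
! ( var ++ a ) + Term
! ( var ++ a ) + Factor
! ( var ++ a ) + Factor - Prim
! ( var ++ a ) + Prim - Prim
! ( var ++ a ) + var - Prim
! ( var ++ a ) + var - a

[Expr [Term [Factor [Prim ! [Prim ( [Expr [Term [Factor [Prim var]]] ++ [Expr [Term [Factor [Prim a]]]]] )]]] + [Term [Factor [Factor [Prim var]] - [Prim a]]]]]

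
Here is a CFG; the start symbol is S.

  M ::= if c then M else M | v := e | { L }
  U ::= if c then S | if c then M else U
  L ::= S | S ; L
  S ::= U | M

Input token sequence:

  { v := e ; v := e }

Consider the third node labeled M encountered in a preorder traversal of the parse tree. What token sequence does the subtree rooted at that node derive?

[S [M { [L [S [M v := e]] ; [L [S [M v := e]]]] }]]

v := e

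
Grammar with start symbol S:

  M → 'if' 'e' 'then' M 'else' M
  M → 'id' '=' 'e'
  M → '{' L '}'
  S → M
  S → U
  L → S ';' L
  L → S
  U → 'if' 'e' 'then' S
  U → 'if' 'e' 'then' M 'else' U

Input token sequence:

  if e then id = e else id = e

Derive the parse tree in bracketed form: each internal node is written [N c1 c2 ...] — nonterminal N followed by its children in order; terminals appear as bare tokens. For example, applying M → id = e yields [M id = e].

[S [M if e then [M id = e] else [M id = e]]]

S
M
if e then M else M
if e then id = e else M
if e then id = e else id = e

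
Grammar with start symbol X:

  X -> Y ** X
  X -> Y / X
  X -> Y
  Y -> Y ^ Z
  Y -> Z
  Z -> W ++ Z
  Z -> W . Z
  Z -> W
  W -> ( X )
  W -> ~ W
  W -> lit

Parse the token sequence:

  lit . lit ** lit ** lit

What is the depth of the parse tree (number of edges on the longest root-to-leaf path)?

6

[X [Y [Z [W lit] . [Z [W lit]]]] ** [X [Y [Z [W lit]]] ** [X [Y [Z [W lit]]]]]]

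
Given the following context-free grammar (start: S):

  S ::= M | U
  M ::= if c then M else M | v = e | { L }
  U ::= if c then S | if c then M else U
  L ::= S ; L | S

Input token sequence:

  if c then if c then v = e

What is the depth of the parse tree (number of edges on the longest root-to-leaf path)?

6

[S [U if c then [S [U if c then [S [M v = e]]]]]]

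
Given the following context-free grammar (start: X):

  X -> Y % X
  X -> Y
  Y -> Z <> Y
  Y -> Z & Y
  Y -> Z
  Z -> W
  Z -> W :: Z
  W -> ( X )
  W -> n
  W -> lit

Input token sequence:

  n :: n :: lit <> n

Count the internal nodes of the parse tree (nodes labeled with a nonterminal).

11

[X [Y [Z [W n] :: [Z [W n] :: [Z [W lit]]]] <> [Y [Z [W n]]]]]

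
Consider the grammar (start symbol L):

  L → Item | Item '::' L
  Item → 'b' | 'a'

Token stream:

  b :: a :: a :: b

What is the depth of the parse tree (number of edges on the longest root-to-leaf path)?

[L [Item b] :: [L [Item a] :: [L [Item a] :: [L [Item b]]]]]

5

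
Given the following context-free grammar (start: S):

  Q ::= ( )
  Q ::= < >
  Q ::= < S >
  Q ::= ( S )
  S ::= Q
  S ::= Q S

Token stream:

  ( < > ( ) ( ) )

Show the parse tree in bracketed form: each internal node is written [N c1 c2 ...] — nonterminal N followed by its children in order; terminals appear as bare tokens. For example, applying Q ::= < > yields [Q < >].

S
Q
( S )
( Q S )
( < > S )
( < > Q S )
( < > ( ) S )
( < > ( ) Q )
( < > ( ) ( ) )

[S [Q ( [S [Q < >] [S [Q ( )] [S [Q ( )]]]] )]]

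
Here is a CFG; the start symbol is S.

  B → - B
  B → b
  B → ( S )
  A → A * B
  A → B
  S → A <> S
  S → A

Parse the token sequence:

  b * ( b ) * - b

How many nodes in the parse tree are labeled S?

[S [A [A [A [B b]] * [B ( [S [A [B b]]] )]] * [B - [B b]]]]

2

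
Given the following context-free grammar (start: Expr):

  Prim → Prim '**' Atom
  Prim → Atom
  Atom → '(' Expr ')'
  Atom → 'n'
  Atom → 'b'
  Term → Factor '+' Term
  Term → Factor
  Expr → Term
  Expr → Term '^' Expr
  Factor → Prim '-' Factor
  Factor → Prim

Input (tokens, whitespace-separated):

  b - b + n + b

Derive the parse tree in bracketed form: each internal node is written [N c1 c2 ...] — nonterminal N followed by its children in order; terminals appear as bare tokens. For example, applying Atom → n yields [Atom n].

Expr
Term
Factor + Term
Prim - Factor + Term
Atom - Factor + Term
b - Factor + Term
b - Prim + Term
b - Atom + Term
b - b + Term
b - b + Factor + Term
b - b + Prim + Term
b - b + Atom + Term
b - b + n + Term
b - b + n + Factor
b - b + n + Prim
b - b + n + Atom
b - b + n + b

[Expr [Term [Factor [Prim [Atom b]] - [Factor [Prim [Atom b]]]] + [Term [Factor [Prim [Atom n]]] + [Term [Factor [Prim [Atom b]]]]]]]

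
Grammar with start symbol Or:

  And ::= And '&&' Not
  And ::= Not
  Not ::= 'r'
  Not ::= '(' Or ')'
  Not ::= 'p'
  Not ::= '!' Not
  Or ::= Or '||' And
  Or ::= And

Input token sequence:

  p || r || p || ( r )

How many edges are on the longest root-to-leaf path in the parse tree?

6

[Or [Or [Or [Or [And [Not p]]] || [And [Not r]]] || [And [Not p]]] || [And [Not ( [Or [And [Not r]]] )]]]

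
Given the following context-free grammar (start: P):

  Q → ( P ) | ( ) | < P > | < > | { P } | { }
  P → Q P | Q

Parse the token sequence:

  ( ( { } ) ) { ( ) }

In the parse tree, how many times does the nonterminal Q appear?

5

[P [Q ( [P [Q ( [P [Q { }]] )]] )] [P [Q { [P [Q ( )]] }]]]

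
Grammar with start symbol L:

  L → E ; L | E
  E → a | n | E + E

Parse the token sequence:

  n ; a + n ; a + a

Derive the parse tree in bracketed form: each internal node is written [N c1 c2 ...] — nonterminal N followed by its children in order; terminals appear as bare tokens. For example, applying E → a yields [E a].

[L [E n] ; [L [E [E a] + [E n]] ; [L [E [E a] + [E a]]]]]

L
E ; L
n ; L
n ; E ; L
n ; E + E ; L
n ; a + E ; L
n ; a + n ; L
n ; a + n ; E
n ; a + n ; E + E
n ; a + n ; a + E
n ; a + n ; a + a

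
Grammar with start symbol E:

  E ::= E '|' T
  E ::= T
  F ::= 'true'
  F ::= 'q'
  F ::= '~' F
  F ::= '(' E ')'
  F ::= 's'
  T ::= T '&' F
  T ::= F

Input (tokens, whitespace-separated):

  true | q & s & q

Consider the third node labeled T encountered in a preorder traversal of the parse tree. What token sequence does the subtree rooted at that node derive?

[E [E [T [F true]]] | [T [T [T [F q]] & [F s]] & [F q]]]

q & s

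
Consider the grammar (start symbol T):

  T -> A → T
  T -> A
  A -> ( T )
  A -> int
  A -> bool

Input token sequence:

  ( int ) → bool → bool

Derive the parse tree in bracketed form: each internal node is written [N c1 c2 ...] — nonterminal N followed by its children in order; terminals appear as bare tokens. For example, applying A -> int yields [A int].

T
A → T
( T ) → T
( A ) → T
( int ) → T
( int ) → A → T
( int ) → bool → T
( int ) → bool → A
( int ) → bool → bool

[T [A ( [T [A int]] )] → [T [A bool] → [T [A bool]]]]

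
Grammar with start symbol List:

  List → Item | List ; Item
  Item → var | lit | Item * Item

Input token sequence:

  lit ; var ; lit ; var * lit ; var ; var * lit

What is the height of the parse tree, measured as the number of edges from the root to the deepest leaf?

[List [List [List [List [List [List [Item lit]] ; [Item var]] ; [Item lit]] ; [Item [Item var] * [Item lit]]] ; [Item var]] ; [Item [Item var] * [Item lit]]]

7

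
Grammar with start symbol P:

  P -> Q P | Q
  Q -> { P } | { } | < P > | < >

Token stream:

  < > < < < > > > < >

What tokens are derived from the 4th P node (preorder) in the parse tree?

< >

[P [Q < >] [P [Q < [P [Q < [P [Q < >]] >]] >] [P [Q < >]]]]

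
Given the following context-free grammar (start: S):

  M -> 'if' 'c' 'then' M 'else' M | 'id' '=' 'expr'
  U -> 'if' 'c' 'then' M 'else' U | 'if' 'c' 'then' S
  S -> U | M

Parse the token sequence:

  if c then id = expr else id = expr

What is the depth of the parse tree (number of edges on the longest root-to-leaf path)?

[S [M if c then [M id = expr] else [M id = expr]]]

3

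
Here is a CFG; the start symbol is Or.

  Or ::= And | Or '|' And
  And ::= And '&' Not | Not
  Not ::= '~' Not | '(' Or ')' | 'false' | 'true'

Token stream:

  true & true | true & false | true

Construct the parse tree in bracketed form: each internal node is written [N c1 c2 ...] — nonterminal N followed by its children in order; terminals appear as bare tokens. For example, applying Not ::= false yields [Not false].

Or
Or | And
Or | And | And
And | And | And
And & Not | And | And
Not & Not | And | And
true & Not | And | And
true & true | And | And
true & true | And & Not | And
true & true | Not & Not | And
true & true | true & Not | And
true & true | true & false | And
true & true | true & false | Not
true & true | true & false | true

[Or [Or [Or [And [And [Not true]] & [Not true]]] | [And [And [Not true]] & [Not false]]] | [And [Not true]]]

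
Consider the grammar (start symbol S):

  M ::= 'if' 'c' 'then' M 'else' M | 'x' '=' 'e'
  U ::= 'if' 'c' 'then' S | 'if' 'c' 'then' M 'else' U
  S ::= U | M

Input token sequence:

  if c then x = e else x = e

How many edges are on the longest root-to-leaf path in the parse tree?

[S [M if c then [M x = e] else [M x = e]]]

3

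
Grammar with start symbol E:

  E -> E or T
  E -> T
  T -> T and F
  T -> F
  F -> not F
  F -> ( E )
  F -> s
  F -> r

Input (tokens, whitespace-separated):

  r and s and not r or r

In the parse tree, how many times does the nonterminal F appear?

[E [E [T [T [T [F r]] and [F s]] and [F not [F r]]]] or [T [F r]]]

5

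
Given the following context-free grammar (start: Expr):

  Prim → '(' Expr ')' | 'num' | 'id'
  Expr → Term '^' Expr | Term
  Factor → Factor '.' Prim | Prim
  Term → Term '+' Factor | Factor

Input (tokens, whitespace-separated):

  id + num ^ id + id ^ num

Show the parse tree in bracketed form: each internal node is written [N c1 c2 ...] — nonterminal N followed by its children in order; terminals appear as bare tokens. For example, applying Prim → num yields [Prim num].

[Expr [Term [Term [Factor [Prim id]]] + [Factor [Prim num]]] ^ [Expr [Term [Term [Factor [Prim id]]] + [Factor [Prim id]]] ^ [Expr [Term [Factor [Prim num]]]]]]

Expr
Term ^ Expr
Term + Factor ^ Expr
Factor + Factor ^ Expr
Prim + Factor ^ Expr
id + Factor ^ Expr
id + Prim ^ Expr
id + num ^ Expr
id + num ^ Term ^ Expr
id + num ^ Term + Factor ^ Expr
id + num ^ Factor + Factor ^ Expr
id + num ^ Prim + Factor ^ Expr
id + num ^ id + Factor ^ Expr
id + num ^ id + Prim ^ Expr
id + num ^ id + id ^ Expr
id + num ^ id + id ^ Term
id + num ^ id + id ^ Factor
id + num ^ id + id ^ Prim
id + num ^ id + id ^ num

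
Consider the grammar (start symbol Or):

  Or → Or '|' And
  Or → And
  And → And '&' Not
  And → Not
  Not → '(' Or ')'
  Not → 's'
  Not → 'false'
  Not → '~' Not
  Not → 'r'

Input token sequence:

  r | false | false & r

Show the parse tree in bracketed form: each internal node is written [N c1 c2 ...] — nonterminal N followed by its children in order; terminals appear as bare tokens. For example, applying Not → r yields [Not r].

Or
Or | And
Or | And | And
And | And | And
Not | And | And
r | And | And
r | Not | And
r | false | And
r | false | And & Not
r | false | Not & Not
r | false | false & Not
r | false | false & r

[Or [Or [Or [And [Not r]]] | [And [Not false]]] | [And [And [Not false]] & [Not r]]]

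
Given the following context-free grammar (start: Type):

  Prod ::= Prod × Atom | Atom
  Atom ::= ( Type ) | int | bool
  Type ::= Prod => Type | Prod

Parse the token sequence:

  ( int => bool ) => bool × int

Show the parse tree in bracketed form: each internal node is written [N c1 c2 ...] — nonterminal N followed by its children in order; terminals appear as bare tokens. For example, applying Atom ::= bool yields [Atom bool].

[Type [Prod [Atom ( [Type [Prod [Atom int]] => [Type [Prod [Atom bool]]]] )]] => [Type [Prod [Prod [Atom bool]] × [Atom int]]]]

Type
Prod => Type
Atom => Type
( Type ) => Type
( Prod => Type ) => Type
( Atom => Type ) => Type
( int => Type ) => Type
( int => Prod ) => Type
( int => Atom ) => Type
( int => bool ) => Type
( int => bool ) => Prod
( int => bool ) => Prod × Atom
( int => bool ) => Atom × Atom
( int => bool ) => bool × Atom
( int => bool ) => bool × int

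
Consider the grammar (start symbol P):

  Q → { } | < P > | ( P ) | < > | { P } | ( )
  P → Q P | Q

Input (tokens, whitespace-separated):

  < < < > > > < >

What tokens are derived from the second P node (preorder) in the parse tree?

[P [Q < [P [Q < [P [Q < >]] >]] >] [P [Q < >]]]

< < > >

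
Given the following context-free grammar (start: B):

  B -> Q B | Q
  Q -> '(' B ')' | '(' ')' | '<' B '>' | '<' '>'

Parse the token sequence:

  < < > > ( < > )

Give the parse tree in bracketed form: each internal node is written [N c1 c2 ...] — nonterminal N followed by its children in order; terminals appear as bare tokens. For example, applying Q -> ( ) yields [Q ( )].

B
Q B
< B > B
< Q > B
< < > > B
< < > > Q
< < > > ( B )
< < > > ( Q )
< < > > ( < > )

[B [Q < [B [Q < >]] >] [B [Q ( [B [Q < >]] )]]]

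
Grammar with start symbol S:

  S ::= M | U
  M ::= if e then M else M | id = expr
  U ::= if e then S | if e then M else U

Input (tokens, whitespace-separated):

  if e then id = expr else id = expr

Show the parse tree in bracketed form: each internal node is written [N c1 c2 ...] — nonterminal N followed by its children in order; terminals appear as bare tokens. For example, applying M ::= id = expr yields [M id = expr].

[S [M if e then [M id = expr] else [M id = expr]]]

S
M
if e then M else M
if e then id = expr else M
if e then id = expr else id = expr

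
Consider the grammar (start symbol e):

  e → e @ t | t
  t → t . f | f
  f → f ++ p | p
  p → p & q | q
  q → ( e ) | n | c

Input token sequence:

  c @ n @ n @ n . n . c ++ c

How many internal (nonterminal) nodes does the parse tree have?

[e [e [e [e [t [f [p [q c]]]]] @ [t [f [p [q n]]]]] @ [t [f [p [q n]]]]] @ [t [t [t [f [p [q n]]]] . [f [p [q n]]]] . [f [f [p [q c]]] ++ [p [q c]]]]]

31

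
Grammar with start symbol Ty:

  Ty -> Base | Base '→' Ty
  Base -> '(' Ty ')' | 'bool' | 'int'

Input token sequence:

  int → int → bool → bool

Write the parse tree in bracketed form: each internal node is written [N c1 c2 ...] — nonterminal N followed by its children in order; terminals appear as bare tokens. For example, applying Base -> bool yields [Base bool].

Ty
Base → Ty
int → Ty
int → Base → Ty
int → int → Ty
int → int → Base → Ty
int → int → bool → Ty
int → int → bool → Base
int → int → bool → bool

[Ty [Base int] → [Ty [Base int] → [Ty [Base bool] → [Ty [Base bool]]]]]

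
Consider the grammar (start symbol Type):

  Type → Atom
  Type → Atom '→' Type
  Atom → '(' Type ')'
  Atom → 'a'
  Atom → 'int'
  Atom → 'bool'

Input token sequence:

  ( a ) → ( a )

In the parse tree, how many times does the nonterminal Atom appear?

4

[Type [Atom ( [Type [Atom a]] )] → [Type [Atom ( [Type [Atom a]] )]]]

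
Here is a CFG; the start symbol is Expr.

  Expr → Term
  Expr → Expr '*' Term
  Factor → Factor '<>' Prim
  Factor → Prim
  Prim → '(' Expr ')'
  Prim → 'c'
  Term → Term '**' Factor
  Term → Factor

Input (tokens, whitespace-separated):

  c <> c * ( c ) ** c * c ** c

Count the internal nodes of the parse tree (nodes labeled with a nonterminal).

[Expr [Expr [Expr [Term [Factor [Factor [Prim c]] <> [Prim c]]]] * [Term [Term [Factor [Prim ( [Expr [Term [Factor [Prim c]]]] )]]] ** [Factor [Prim c]]]] * [Term [Term [Factor [Prim c]]] ** [Factor [Prim c]]]]

24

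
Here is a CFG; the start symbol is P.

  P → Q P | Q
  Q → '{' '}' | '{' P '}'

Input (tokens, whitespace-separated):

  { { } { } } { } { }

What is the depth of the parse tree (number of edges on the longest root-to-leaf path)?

[P [Q { [P [Q { }] [P [Q { }]]] }] [P [Q { }] [P [Q { }]]]]

5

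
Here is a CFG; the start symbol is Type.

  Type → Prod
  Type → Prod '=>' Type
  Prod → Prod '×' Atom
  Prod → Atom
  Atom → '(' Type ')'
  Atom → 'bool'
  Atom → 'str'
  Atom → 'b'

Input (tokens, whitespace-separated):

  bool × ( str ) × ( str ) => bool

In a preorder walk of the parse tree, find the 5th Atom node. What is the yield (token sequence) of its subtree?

[Type [Prod [Prod [Prod [Atom bool]] × [Atom ( [Type [Prod [Atom str]]] )]] × [Atom ( [Type [Prod [Atom str]]] )]] => [Type [Prod [Atom bool]]]]

str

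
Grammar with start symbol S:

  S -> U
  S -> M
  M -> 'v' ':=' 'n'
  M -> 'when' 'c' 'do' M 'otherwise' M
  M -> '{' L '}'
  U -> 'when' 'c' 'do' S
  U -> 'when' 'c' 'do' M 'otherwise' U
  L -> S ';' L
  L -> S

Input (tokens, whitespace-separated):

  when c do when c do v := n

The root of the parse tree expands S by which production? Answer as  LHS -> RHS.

S -> U

[S [U when c do [S [U when c do [S [M v := n]]]]]]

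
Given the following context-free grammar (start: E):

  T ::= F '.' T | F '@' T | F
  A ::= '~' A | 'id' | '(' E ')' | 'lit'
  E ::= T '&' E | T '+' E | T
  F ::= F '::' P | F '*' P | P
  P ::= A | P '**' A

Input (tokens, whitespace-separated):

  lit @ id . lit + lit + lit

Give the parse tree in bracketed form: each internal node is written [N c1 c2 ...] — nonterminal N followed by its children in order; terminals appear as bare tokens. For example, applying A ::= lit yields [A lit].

[E [T [F [P [A lit]]] @ [T [F [P [A id]]] . [T [F [P [A lit]]]]]] + [E [T [F [P [A lit]]]] + [E [T [F [P [A lit]]]]]]]

E
T + E
F @ T + E
P @ T + E
A @ T + E
lit @ T + E
lit @ F . T + E
lit @ P . T + E
lit @ A . T + E
lit @ id . T + E
lit @ id . F + E
lit @ id . P + E
lit @ id . A + E
lit @ id . lit + E
lit @ id . lit + T + E
lit @ id . lit + F + E
lit @ id . lit + P + E
lit @ id . lit + A + E
lit @ id . lit + lit + E
lit @ id . lit + lit + T
lit @ id . lit + lit + F
lit @ id . lit + lit + P
lit @ id . lit + lit + A
lit @ id . lit + lit + lit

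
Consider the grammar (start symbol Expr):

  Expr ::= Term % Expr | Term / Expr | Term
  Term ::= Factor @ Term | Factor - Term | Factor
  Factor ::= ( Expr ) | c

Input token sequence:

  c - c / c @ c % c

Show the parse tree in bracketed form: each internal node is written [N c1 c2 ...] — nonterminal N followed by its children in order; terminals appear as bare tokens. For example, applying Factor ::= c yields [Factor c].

Expr
Term / Expr
Factor - Term / Expr
c - Term / Expr
c - Factor / Expr
c - c / Expr
c - c / Term % Expr
c - c / Factor @ Term % Expr
c - c / c @ Term % Expr
c - c / c @ Factor % Expr
c - c / c @ c % Expr
c - c / c @ c % Term
c - c / c @ c % Factor
c - c / c @ c % c

[Expr [Term [Factor c] - [Term [Factor c]]] / [Expr [Term [Factor c] @ [Term [Factor c]]] % [Expr [Term [Factor c]]]]]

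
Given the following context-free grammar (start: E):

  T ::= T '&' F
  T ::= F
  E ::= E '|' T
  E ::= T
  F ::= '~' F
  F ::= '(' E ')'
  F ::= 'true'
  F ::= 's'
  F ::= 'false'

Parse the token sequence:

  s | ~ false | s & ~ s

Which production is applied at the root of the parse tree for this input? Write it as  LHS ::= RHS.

E ::= E '|' T

[E [E [E [T [F s]]] | [T [F ~ [F false]]]] | [T [T [F s]] & [F ~ [F s]]]]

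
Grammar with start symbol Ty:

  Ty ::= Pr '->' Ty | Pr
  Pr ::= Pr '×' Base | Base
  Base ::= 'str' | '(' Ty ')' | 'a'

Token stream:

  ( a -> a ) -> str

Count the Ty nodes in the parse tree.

4

[Ty [Pr [Base ( [Ty [Pr [Base a]] -> [Ty [Pr [Base a]]]] )]] -> [Ty [Pr [Base str]]]]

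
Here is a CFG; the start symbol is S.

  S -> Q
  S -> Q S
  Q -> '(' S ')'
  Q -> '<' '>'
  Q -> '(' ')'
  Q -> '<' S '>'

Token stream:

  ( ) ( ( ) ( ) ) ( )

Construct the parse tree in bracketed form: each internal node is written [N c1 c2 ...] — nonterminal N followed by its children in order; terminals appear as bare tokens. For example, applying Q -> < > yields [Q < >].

S
Q S
( ) S
( ) Q S
( ) ( S ) S
( ) ( Q S ) S
( ) ( ( ) S ) S
( ) ( ( ) Q ) S
( ) ( ( ) ( ) ) S
( ) ( ( ) ( ) ) Q
( ) ( ( ) ( ) ) ( )

[S [Q ( )] [S [Q ( [S [Q ( )] [S [Q ( )]]] )] [S [Q ( )]]]]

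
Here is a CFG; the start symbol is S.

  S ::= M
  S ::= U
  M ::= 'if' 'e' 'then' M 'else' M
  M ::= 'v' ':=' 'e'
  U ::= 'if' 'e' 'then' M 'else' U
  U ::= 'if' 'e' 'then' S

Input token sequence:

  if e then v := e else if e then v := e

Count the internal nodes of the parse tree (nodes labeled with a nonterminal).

[S [U if e then [M v := e] else [U if e then [S [M v := e]]]]]

6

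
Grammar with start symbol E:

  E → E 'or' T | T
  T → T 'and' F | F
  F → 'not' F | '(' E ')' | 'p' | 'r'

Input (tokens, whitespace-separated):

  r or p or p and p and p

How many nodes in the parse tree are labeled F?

[E [E [E [T [F r]]] or [T [F p]]] or [T [T [T [F p]] and [F p]] and [F p]]]

5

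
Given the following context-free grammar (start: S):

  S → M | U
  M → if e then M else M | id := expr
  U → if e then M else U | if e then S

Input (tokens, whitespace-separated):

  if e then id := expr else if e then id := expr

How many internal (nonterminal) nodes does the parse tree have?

[S [U if e then [M id := expr] else [U if e then [S [M id := expr]]]]]

6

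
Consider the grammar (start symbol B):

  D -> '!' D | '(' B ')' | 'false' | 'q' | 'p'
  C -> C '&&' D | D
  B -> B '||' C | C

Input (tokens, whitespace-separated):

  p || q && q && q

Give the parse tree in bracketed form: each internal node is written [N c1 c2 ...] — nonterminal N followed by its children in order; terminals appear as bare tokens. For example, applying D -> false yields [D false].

[B [B [C [D p]]] || [C [C [C [D q]] && [D q]] && [D q]]]

B
B || C
C || C
D || C
p || C
p || C && D
p || C && D && D
p || D && D && D
p || q && D && D
p || q && q && D
p || q && q && q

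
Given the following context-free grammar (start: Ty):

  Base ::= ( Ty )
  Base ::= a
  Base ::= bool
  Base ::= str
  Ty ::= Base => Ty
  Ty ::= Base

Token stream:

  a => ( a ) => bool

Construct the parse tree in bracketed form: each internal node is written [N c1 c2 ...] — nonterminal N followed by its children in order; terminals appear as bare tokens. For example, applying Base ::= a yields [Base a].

Ty
Base => Ty
a => Ty
a => Base => Ty
a => ( Ty ) => Ty
a => ( Base ) => Ty
a => ( a ) => Ty
a => ( a ) => Base
a => ( a ) => bool

[Ty [Base a] => [Ty [Base ( [Ty [Base a]] )] => [Ty [Base bool]]]]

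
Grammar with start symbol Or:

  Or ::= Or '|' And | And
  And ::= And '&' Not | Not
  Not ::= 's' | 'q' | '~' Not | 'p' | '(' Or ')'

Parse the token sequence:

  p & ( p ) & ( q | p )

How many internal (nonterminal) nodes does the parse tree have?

[Or [And [And [And [Not p]] & [Not ( [Or [And [Not p]]] )]] & [Not ( [Or [Or [And [Not q]]] | [And [Not p]]] )]]]

16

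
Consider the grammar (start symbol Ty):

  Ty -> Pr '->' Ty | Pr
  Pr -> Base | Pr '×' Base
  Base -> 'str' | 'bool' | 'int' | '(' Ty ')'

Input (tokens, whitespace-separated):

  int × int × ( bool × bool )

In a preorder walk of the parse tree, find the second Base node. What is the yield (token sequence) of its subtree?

[Ty [Pr [Pr [Pr [Base int]] × [Base int]] × [Base ( [Ty [Pr [Pr [Base bool]] × [Base bool]]] )]]]

int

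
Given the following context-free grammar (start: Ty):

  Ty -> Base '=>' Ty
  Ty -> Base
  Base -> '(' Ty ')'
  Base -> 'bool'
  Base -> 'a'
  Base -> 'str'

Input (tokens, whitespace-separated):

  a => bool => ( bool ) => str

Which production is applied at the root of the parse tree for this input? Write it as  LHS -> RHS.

[Ty [Base a] => [Ty [Base bool] => [Ty [Base ( [Ty [Base bool]] )] => [Ty [Base str]]]]]

Ty -> Base '=>' Ty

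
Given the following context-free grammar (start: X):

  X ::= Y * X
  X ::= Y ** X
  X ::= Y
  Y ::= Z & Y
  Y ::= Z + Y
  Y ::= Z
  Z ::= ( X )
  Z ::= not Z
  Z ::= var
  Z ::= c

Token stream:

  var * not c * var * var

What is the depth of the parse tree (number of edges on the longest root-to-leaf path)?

[X [Y [Z var]] * [X [Y [Z not [Z c]]] * [X [Y [Z var]] * [X [Y [Z var]]]]]]

6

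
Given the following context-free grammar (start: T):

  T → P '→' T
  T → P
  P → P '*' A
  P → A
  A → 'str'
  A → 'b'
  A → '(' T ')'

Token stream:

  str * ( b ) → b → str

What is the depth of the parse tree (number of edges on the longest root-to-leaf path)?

[T [P [P [A str]] * [A ( [T [P [A b]]] )]] → [T [P [A b]] → [T [P [A str]]]]]

6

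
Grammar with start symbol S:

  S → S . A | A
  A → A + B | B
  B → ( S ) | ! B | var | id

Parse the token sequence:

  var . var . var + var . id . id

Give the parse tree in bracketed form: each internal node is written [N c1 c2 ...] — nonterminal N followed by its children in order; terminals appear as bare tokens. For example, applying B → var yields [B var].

S
S . A
S . A . A
S . A . A . A
S . A . A . A . A
A . A . A . A . A
B . A . A . A . A
var . A . A . A . A
var . B . A . A . A
var . var . A . A . A
var . var . A + B . A . A
var . var . B + B . A . A
var . var . var + B . A . A
var . var . var + var . A . A
var . var . var + var . B . A
var . var . var + var . id . A
var . var . var + var . id . B
var . var . var + var . id . id

[S [S [S [S [S [A [B var]]] . [A [B var]]] . [A [A [B var]] + [B var]]] . [A [B id]]] . [A [B id]]]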